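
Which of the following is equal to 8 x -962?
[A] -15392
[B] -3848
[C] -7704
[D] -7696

8 * -962 = -7696
D) -7696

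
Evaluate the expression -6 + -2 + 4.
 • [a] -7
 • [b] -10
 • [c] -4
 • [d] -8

First: -6 + -2 = -8
Then: -8 + 4 = -4
c) -4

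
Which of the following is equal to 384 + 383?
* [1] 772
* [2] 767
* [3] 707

384 + 383 = 767
2) 767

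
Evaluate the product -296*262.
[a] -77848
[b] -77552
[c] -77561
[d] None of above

-296 * 262 = -77552
b) -77552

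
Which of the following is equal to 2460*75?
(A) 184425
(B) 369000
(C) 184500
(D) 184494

2460 * 75 = 184500
C) 184500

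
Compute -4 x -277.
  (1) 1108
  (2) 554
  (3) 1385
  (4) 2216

-4 * -277 = 1108
1) 1108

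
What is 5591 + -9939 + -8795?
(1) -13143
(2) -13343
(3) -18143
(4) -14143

First: 5591 + -9939 = -4348
Then: -4348 + -8795 = -13143
1) -13143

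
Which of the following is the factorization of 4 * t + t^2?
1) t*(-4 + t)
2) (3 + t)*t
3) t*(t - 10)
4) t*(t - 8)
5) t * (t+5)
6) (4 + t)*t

We need to factor 4 * t + t^2.
The factored form is (4 + t)*t.
6) (4 + t)*t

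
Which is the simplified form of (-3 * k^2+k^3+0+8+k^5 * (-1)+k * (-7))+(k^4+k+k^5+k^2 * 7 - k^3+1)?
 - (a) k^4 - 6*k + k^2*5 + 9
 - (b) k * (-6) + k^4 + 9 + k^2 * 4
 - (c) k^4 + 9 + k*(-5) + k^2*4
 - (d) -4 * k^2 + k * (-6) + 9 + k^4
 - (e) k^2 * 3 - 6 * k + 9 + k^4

Adding the polynomials and combining like terms:
(-3*k^2 + k^3 + 0 + 8 + k^5*(-1) + k*(-7)) + (k^4 + k + k^5 + k^2*7 - k^3 + 1)
= k * (-6) + k^4 + 9 + k^2 * 4
b) k * (-6) + k^4 + 9 + k^2 * 4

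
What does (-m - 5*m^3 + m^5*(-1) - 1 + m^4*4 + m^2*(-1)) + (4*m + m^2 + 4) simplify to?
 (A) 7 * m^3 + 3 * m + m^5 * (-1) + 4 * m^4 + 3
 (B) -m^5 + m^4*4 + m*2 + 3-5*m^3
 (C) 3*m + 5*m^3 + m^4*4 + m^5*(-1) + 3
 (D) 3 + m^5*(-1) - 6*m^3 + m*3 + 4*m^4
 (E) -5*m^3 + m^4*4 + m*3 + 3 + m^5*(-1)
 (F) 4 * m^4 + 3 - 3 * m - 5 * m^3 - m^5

Adding the polynomials and combining like terms:
(-m - 5*m^3 + m^5*(-1) - 1 + m^4*4 + m^2*(-1)) + (4*m + m^2 + 4)
= -5*m^3 + m^4*4 + m*3 + 3 + m^5*(-1)
E) -5*m^3 + m^4*4 + m*3 + 3 + m^5*(-1)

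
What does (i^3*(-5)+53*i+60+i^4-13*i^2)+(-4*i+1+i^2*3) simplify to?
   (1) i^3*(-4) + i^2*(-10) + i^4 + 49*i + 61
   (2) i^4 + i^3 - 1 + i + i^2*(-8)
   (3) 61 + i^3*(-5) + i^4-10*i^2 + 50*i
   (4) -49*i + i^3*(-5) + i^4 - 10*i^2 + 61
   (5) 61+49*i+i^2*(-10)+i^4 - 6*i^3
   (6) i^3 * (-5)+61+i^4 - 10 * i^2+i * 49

Adding the polynomials and combining like terms:
(i^3*(-5) + 53*i + 60 + i^4 - 13*i^2) + (-4*i + 1 + i^2*3)
= i^3 * (-5)+61+i^4 - 10 * i^2+i * 49
6) i^3 * (-5)+61+i^4 - 10 * i^2+i * 49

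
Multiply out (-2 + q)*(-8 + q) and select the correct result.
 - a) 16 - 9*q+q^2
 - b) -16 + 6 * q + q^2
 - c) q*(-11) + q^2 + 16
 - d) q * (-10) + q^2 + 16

Expanding (-2 + q)*(-8 + q):
= q * (-10) + q^2 + 16
d) q * (-10) + q^2 + 16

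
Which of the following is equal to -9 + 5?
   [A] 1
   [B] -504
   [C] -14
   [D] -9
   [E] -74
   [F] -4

-9 + 5 = -4
F) -4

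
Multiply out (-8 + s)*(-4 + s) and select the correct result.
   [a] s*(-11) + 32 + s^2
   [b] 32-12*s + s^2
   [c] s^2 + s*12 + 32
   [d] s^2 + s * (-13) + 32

Expanding (-8 + s)*(-4 + s):
= 32-12*s + s^2
b) 32-12*s + s^2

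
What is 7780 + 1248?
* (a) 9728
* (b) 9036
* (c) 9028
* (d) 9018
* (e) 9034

7780 + 1248 = 9028
c) 9028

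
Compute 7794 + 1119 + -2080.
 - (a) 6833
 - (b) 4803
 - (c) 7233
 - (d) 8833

First: 7794 + 1119 = 8913
Then: 8913 + -2080 = 6833
a) 6833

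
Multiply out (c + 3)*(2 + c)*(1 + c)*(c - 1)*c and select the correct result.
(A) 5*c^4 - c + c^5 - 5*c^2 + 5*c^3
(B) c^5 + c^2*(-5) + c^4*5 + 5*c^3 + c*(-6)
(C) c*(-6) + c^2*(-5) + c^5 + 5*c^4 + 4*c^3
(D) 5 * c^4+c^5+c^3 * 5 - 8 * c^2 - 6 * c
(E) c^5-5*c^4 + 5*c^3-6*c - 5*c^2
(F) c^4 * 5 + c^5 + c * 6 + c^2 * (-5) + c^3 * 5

Expanding (c + 3)*(2 + c)*(1 + c)*(c - 1)*c:
= c^5 + c^2*(-5) + c^4*5 + 5*c^3 + c*(-6)
B) c^5 + c^2*(-5) + c^4*5 + 5*c^3 + c*(-6)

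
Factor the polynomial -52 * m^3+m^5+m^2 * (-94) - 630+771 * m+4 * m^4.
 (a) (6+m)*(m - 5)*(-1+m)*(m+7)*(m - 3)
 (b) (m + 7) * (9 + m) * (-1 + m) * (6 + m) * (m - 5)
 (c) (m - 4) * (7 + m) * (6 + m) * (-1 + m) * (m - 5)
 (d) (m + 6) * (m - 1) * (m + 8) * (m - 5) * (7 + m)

We need to factor -52 * m^3+m^5+m^2 * (-94) - 630+771 * m+4 * m^4.
The factored form is (6+m)*(m - 5)*(-1+m)*(m+7)*(m - 3).
a) (6+m)*(m - 5)*(-1+m)*(m+7)*(m - 3)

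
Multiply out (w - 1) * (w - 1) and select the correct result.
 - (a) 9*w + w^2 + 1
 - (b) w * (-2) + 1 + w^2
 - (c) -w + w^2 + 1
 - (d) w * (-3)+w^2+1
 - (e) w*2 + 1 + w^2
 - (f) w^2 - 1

Expanding (w - 1) * (w - 1):
= w * (-2) + 1 + w^2
b) w * (-2) + 1 + w^2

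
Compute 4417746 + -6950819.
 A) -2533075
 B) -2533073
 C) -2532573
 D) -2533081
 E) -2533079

4417746 + -6950819 = -2533073
B) -2533073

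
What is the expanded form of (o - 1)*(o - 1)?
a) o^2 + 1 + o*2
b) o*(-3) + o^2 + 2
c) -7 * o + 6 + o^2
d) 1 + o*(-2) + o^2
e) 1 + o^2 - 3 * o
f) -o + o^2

Expanding (o - 1)*(o - 1):
= 1 + o*(-2) + o^2
d) 1 + o*(-2) + o^2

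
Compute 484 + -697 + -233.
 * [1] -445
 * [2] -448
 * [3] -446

First: 484 + -697 = -213
Then: -213 + -233 = -446
3) -446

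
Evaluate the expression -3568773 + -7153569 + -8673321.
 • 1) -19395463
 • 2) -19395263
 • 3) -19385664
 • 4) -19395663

First: -3568773 + -7153569 = -10722342
Then: -10722342 + -8673321 = -19395663
4) -19395663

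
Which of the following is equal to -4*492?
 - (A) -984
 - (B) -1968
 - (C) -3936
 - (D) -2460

-4 * 492 = -1968
B) -1968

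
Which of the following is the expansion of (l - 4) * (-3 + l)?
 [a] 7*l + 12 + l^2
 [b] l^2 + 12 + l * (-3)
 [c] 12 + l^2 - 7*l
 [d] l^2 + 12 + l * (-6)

Expanding (l - 4) * (-3 + l):
= 12 + l^2 - 7*l
c) 12 + l^2 - 7*l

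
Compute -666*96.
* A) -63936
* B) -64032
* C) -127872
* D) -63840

-666 * 96 = -63936
A) -63936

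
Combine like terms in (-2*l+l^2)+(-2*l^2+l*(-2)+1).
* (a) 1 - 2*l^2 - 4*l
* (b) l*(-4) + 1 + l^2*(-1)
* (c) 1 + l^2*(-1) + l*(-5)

Adding the polynomials and combining like terms:
(-2*l + l^2) + (-2*l^2 + l*(-2) + 1)
= l*(-4) + 1 + l^2*(-1)
b) l*(-4) + 1 + l^2*(-1)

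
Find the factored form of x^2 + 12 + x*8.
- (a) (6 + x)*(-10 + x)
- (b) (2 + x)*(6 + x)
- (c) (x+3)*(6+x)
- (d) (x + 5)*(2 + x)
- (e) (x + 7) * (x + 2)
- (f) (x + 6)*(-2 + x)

We need to factor x^2 + 12 + x*8.
The factored form is (2 + x)*(6 + x).
b) (2 + x)*(6 + x)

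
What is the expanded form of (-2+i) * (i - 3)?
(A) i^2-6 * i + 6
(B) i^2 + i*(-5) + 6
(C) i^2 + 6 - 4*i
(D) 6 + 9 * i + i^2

Expanding (-2+i) * (i - 3):
= i^2 + i*(-5) + 6
B) i^2 + i*(-5) + 6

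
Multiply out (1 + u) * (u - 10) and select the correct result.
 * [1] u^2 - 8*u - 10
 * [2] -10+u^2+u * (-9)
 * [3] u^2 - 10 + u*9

Expanding (1 + u) * (u - 10):
= -10+u^2+u * (-9)
2) -10+u^2+u * (-9)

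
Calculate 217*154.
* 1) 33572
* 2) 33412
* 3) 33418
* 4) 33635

217 * 154 = 33418
3) 33418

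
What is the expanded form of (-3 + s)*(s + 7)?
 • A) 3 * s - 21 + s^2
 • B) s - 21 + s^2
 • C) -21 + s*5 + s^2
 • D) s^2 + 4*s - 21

Expanding (-3 + s)*(s + 7):
= s^2 + 4*s - 21
D) s^2 + 4*s - 21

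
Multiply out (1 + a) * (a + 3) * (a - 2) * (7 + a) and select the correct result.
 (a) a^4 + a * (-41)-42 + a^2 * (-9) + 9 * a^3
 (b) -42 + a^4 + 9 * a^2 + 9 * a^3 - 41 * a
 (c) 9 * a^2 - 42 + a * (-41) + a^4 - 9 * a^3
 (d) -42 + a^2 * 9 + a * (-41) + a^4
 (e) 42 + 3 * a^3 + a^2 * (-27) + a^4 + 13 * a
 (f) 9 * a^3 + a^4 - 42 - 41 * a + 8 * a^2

Expanding (1 + a) * (a + 3) * (a - 2) * (7 + a):
= -42 + a^4 + 9 * a^2 + 9 * a^3 - 41 * a
b) -42 + a^4 + 9 * a^2 + 9 * a^3 - 41 * a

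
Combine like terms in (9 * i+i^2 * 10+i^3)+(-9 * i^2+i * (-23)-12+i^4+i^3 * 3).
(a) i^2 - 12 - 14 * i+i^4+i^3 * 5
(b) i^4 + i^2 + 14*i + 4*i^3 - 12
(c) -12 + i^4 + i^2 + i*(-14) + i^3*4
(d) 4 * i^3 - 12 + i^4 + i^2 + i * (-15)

Adding the polynomials and combining like terms:
(9*i + i^2*10 + i^3) + (-9*i^2 + i*(-23) - 12 + i^4 + i^3*3)
= -12 + i^4 + i^2 + i*(-14) + i^3*4
c) -12 + i^4 + i^2 + i*(-14) + i^3*4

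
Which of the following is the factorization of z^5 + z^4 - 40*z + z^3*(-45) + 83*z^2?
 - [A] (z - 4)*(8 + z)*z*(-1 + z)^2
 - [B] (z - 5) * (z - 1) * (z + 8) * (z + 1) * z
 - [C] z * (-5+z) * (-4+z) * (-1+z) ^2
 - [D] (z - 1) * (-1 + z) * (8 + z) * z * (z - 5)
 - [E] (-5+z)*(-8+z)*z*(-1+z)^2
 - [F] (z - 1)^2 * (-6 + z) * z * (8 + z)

We need to factor z^5 + z^4 - 40*z + z^3*(-45) + 83*z^2.
The factored form is (z - 1) * (-1 + z) * (8 + z) * z * (z - 5).
D) (z - 1) * (-1 + z) * (8 + z) * z * (z - 5)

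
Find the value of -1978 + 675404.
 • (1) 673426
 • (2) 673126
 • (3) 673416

-1978 + 675404 = 673426
1) 673426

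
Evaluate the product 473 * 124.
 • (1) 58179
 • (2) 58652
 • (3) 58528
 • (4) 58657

473 * 124 = 58652
2) 58652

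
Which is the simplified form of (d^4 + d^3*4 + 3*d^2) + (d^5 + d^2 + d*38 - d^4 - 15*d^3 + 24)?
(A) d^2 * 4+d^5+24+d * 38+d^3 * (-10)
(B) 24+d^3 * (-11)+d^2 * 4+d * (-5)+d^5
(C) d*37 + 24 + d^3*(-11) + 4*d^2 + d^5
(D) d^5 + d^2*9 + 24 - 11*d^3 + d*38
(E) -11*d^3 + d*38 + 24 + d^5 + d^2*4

Adding the polynomials and combining like terms:
(d^4 + d^3*4 + 3*d^2) + (d^5 + d^2 + d*38 - d^4 - 15*d^3 + 24)
= -11*d^3 + d*38 + 24 + d^5 + d^2*4
E) -11*d^3 + d*38 + 24 + d^5 + d^2*4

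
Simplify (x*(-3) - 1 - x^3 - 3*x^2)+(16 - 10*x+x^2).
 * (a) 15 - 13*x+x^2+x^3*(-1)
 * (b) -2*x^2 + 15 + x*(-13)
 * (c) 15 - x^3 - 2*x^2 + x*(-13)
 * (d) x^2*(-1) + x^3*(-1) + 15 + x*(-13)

Adding the polynomials and combining like terms:
(x*(-3) - 1 - x^3 - 3*x^2) + (16 - 10*x + x^2)
= 15 - x^3 - 2*x^2 + x*(-13)
c) 15 - x^3 - 2*x^2 + x*(-13)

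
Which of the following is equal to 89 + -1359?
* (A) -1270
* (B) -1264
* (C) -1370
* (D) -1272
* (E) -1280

89 + -1359 = -1270
A) -1270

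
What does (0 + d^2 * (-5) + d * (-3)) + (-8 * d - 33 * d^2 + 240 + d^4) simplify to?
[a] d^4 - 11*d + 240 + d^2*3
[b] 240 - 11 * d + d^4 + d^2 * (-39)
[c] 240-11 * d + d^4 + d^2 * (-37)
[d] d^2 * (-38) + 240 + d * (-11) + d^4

Adding the polynomials and combining like terms:
(0 + d^2*(-5) + d*(-3)) + (-8*d - 33*d^2 + 240 + d^4)
= d^2 * (-38) + 240 + d * (-11) + d^4
d) d^2 * (-38) + 240 + d * (-11) + d^4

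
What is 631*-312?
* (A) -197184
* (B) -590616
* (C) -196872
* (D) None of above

631 * -312 = -196872
C) -196872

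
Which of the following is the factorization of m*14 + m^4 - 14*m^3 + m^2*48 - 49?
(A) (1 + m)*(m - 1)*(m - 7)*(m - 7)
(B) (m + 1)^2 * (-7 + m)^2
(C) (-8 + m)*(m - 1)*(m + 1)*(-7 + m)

We need to factor m*14 + m^4 - 14*m^3 + m^2*48 - 49.
The factored form is (1 + m)*(m - 1)*(m - 7)*(m - 7).
A) (1 + m)*(m - 1)*(m - 7)*(m - 7)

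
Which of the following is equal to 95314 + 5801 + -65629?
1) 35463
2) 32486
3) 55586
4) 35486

First: 95314 + 5801 = 101115
Then: 101115 + -65629 = 35486
4) 35486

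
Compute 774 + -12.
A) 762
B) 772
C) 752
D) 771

774 + -12 = 762
A) 762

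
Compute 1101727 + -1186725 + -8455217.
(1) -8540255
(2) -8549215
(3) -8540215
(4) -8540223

First: 1101727 + -1186725 = -84998
Then: -84998 + -8455217 = -8540215
3) -8540215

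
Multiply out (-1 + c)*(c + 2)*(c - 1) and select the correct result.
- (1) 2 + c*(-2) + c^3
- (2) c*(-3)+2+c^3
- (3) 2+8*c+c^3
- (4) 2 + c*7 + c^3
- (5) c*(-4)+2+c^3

Expanding (-1 + c)*(c + 2)*(c - 1):
= c*(-3)+2+c^3
2) c*(-3)+2+c^3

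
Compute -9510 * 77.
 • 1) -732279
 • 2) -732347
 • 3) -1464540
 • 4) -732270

-9510 * 77 = -732270
4) -732270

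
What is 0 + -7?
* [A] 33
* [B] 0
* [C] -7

0 + -7 = -7
C) -7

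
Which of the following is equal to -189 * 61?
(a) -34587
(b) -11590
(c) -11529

-189 * 61 = -11529
c) -11529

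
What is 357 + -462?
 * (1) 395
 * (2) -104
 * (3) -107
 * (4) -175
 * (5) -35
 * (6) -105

357 + -462 = -105
6) -105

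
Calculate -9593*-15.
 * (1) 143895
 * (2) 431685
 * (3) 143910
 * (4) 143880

-9593 * -15 = 143895
1) 143895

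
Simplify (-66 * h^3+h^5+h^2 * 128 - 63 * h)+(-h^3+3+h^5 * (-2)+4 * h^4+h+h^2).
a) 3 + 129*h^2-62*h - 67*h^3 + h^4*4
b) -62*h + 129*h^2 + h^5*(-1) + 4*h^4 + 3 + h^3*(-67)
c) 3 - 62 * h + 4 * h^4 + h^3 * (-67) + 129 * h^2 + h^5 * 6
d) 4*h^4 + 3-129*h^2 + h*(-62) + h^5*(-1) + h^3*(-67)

Adding the polynomials and combining like terms:
(-66*h^3 + h^5 + h^2*128 - 63*h) + (-h^3 + 3 + h^5*(-2) + 4*h^4 + h + h^2)
= -62*h + 129*h^2 + h^5*(-1) + 4*h^4 + 3 + h^3*(-67)
b) -62*h + 129*h^2 + h^5*(-1) + 4*h^4 + 3 + h^3*(-67)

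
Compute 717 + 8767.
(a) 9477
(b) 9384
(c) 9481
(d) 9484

717 + 8767 = 9484
d) 9484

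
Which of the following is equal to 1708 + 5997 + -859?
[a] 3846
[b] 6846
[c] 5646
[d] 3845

First: 1708 + 5997 = 7705
Then: 7705 + -859 = 6846
b) 6846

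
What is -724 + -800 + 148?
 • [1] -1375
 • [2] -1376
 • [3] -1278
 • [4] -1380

First: -724 + -800 = -1524
Then: -1524 + 148 = -1376
2) -1376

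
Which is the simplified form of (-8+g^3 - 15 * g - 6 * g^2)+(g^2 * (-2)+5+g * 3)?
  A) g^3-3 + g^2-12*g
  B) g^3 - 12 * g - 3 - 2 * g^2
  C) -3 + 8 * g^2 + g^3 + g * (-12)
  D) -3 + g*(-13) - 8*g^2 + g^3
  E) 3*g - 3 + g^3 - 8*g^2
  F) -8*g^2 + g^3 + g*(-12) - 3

Adding the polynomials and combining like terms:
(-8 + g^3 - 15*g - 6*g^2) + (g^2*(-2) + 5 + g*3)
= -8*g^2 + g^3 + g*(-12) - 3
F) -8*g^2 + g^3 + g*(-12) - 3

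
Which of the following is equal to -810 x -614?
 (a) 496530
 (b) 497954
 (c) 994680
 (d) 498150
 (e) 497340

-810 * -614 = 497340
e) 497340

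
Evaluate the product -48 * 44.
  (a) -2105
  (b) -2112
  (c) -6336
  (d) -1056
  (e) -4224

-48 * 44 = -2112
b) -2112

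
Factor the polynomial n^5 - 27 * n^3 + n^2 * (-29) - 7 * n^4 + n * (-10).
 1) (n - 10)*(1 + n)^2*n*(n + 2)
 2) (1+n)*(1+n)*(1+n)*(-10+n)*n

We need to factor n^5 - 27 * n^3 + n^2 * (-29) - 7 * n^4 + n * (-10).
The factored form is (1+n)*(1+n)*(1+n)*(-10+n)*n.
2) (1+n)*(1+n)*(1+n)*(-10+n)*n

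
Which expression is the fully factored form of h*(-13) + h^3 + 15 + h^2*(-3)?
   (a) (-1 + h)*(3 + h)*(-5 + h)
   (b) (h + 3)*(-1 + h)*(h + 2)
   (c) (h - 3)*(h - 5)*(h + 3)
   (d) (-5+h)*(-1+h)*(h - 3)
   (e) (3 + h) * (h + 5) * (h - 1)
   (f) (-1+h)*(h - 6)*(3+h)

We need to factor h*(-13) + h^3 + 15 + h^2*(-3).
The factored form is (-1 + h)*(3 + h)*(-5 + h).
a) (-1 + h)*(3 + h)*(-5 + h)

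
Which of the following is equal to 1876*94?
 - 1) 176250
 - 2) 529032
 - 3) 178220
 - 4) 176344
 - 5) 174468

1876 * 94 = 176344
4) 176344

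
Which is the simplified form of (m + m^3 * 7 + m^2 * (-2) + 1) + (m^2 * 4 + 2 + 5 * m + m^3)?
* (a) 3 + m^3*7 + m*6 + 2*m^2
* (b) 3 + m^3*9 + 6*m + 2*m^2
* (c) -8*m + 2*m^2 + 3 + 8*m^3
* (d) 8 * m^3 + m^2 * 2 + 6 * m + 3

Adding the polynomials and combining like terms:
(m + m^3*7 + m^2*(-2) + 1) + (m^2*4 + 2 + 5*m + m^3)
= 8 * m^3 + m^2 * 2 + 6 * m + 3
d) 8 * m^3 + m^2 * 2 + 6 * m + 3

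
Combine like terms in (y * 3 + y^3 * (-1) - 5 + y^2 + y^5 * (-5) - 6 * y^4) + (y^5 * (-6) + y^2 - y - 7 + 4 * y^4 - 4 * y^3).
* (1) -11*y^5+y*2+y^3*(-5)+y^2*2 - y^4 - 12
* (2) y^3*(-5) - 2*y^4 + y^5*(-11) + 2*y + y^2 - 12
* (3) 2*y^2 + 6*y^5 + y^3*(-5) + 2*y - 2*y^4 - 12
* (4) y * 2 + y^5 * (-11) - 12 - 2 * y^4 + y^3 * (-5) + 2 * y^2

Adding the polynomials and combining like terms:
(y*3 + y^3*(-1) - 5 + y^2 + y^5*(-5) - 6*y^4) + (y^5*(-6) + y^2 - y - 7 + 4*y^4 - 4*y^3)
= y * 2 + y^5 * (-11) - 12 - 2 * y^4 + y^3 * (-5) + 2 * y^2
4) y * 2 + y^5 * (-11) - 12 - 2 * y^4 + y^3 * (-5) + 2 * y^2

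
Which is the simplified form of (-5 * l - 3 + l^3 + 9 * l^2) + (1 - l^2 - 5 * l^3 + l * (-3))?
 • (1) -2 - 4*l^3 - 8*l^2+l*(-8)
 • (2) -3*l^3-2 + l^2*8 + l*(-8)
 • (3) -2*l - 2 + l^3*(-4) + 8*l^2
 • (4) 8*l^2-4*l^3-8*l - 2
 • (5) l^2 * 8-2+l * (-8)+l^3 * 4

Adding the polynomials and combining like terms:
(-5*l - 3 + l^3 + 9*l^2) + (1 - l^2 - 5*l^3 + l*(-3))
= 8*l^2-4*l^3-8*l - 2
4) 8*l^2-4*l^3-8*l - 2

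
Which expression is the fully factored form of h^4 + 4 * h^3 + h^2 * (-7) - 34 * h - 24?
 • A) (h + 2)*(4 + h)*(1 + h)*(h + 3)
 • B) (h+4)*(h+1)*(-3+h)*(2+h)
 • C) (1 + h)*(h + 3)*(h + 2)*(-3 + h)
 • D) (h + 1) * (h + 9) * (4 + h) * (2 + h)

We need to factor h^4 + 4 * h^3 + h^2 * (-7) - 34 * h - 24.
The factored form is (h+4)*(h+1)*(-3+h)*(2+h).
B) (h+4)*(h+1)*(-3+h)*(2+h)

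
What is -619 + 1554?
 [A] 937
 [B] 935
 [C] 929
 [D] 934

-619 + 1554 = 935
B) 935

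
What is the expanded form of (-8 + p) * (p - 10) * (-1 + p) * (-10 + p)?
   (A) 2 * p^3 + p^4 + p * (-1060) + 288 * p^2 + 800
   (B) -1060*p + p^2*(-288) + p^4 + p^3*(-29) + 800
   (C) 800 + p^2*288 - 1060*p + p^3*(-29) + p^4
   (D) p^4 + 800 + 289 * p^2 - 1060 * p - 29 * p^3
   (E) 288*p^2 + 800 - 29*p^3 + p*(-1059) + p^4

Expanding (-8 + p) * (p - 10) * (-1 + p) * (-10 + p):
= 800 + p^2*288 - 1060*p + p^3*(-29) + p^4
C) 800 + p^2*288 - 1060*p + p^3*(-29) + p^4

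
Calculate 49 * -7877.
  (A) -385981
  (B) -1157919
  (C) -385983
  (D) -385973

49 * -7877 = -385973
D) -385973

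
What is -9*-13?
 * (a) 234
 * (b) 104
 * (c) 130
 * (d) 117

-9 * -13 = 117
d) 117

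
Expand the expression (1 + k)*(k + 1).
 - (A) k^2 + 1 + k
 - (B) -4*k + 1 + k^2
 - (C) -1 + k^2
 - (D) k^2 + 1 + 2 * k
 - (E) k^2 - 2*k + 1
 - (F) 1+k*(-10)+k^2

Expanding (1 + k)*(k + 1):
= k^2 + 1 + 2 * k
D) k^2 + 1 + 2 * k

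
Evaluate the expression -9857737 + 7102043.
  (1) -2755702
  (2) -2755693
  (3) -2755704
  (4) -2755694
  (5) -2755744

-9857737 + 7102043 = -2755694
4) -2755694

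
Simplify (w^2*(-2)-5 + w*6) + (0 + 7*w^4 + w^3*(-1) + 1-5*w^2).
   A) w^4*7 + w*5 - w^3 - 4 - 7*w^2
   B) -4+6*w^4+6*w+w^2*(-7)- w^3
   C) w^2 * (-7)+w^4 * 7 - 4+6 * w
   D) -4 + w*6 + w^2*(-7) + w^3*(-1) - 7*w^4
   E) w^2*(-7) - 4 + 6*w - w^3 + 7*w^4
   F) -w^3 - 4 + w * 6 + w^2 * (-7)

Adding the polynomials and combining like terms:
(w^2*(-2) - 5 + w*6) + (0 + 7*w^4 + w^3*(-1) + 1 - 5*w^2)
= w^2*(-7) - 4 + 6*w - w^3 + 7*w^4
E) w^2*(-7) - 4 + 6*w - w^3 + 7*w^4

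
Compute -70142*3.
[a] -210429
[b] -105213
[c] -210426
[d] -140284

-70142 * 3 = -210426
c) -210426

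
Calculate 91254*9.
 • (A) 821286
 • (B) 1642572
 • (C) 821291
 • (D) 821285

91254 * 9 = 821286
A) 821286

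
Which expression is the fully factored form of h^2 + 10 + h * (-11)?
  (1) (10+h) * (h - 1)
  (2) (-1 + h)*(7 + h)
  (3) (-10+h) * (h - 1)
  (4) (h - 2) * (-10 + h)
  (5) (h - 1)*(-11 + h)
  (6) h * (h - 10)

We need to factor h^2 + 10 + h * (-11).
The factored form is (-10+h) * (h - 1).
3) (-10+h) * (h - 1)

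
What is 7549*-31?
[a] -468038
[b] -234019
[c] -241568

7549 * -31 = -234019
b) -234019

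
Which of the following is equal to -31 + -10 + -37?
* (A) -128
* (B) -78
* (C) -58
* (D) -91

First: -31 + -10 = -41
Then: -41 + -37 = -78
B) -78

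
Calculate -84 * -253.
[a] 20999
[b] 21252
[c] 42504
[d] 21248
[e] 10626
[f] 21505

-84 * -253 = 21252
b) 21252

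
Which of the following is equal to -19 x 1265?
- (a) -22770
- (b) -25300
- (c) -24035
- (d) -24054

-19 * 1265 = -24035
c) -24035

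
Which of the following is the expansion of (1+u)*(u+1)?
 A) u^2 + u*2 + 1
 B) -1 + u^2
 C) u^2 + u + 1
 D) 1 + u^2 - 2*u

Expanding (1+u)*(u+1):
= u^2 + u*2 + 1
A) u^2 + u*2 + 1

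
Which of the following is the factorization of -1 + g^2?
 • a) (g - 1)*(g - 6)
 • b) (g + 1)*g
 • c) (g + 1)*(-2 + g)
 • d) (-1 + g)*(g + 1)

We need to factor -1 + g^2.
The factored form is (-1 + g)*(g + 1).
d) (-1 + g)*(g + 1)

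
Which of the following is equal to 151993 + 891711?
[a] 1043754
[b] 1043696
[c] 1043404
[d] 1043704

151993 + 891711 = 1043704
d) 1043704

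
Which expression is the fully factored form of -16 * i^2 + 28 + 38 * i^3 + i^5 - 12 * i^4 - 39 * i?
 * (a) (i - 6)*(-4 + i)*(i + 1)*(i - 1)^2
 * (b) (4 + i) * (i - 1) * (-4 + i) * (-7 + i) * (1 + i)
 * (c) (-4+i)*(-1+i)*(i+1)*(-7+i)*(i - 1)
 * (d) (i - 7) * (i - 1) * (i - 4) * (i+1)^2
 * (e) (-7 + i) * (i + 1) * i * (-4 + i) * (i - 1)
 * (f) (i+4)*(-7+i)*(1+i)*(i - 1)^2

We need to factor -16 * i^2 + 28 + 38 * i^3 + i^5 - 12 * i^4 - 39 * i.
The factored form is (-4+i)*(-1+i)*(i+1)*(-7+i)*(i - 1).
c) (-4+i)*(-1+i)*(i+1)*(-7+i)*(i - 1)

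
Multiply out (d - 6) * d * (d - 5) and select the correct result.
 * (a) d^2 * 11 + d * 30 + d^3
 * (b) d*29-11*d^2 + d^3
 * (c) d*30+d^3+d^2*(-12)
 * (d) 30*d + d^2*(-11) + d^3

Expanding (d - 6) * d * (d - 5):
= 30*d + d^2*(-11) + d^3
d) 30*d + d^2*(-11) + d^3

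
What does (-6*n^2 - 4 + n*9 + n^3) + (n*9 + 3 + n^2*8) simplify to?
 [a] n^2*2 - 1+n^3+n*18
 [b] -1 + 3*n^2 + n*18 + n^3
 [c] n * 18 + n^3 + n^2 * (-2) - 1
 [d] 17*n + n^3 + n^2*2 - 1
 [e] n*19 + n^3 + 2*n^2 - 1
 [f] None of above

Adding the polynomials and combining like terms:
(-6*n^2 - 4 + n*9 + n^3) + (n*9 + 3 + n^2*8)
= n^2*2 - 1+n^3+n*18
a) n^2*2 - 1+n^3+n*18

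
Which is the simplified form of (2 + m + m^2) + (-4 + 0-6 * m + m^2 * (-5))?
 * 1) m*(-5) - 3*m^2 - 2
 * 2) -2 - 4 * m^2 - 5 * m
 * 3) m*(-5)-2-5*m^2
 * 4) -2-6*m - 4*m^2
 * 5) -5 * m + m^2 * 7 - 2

Adding the polynomials and combining like terms:
(2 + m + m^2) + (-4 + 0 - 6*m + m^2*(-5))
= -2 - 4 * m^2 - 5 * m
2) -2 - 4 * m^2 - 5 * m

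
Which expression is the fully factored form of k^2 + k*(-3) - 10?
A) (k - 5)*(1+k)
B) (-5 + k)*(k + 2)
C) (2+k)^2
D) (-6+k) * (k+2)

We need to factor k^2 + k*(-3) - 10.
The factored form is (-5 + k)*(k + 2).
B) (-5 + k)*(k + 2)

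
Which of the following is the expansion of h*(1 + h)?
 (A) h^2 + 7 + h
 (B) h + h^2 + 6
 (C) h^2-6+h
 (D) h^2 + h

Expanding h*(1 + h):
= h^2 + h
D) h^2 + h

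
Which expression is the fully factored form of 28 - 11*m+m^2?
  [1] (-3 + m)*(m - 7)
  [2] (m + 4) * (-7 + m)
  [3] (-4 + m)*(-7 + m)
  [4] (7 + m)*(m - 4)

We need to factor 28 - 11*m+m^2.
The factored form is (-4 + m)*(-7 + m).
3) (-4 + m)*(-7 + m)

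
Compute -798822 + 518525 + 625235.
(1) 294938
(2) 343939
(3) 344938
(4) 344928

First: -798822 + 518525 = -280297
Then: -280297 + 625235 = 344938
3) 344938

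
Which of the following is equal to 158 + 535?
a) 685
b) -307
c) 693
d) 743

158 + 535 = 693
c) 693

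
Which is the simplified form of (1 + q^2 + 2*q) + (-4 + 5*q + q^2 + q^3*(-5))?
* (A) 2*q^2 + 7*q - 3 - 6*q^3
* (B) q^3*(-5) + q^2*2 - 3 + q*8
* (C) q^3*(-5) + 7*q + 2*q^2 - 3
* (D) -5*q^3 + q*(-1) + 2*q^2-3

Adding the polynomials and combining like terms:
(1 + q^2 + 2*q) + (-4 + 5*q + q^2 + q^3*(-5))
= q^3*(-5) + 7*q + 2*q^2 - 3
C) q^3*(-5) + 7*q + 2*q^2 - 3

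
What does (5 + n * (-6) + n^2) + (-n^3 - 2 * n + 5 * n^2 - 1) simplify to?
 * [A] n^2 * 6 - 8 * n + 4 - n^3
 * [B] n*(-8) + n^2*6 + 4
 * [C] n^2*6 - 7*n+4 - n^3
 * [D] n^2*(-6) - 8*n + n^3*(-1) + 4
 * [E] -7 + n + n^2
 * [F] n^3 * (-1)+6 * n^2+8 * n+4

Adding the polynomials and combining like terms:
(5 + n*(-6) + n^2) + (-n^3 - 2*n + 5*n^2 - 1)
= n^2 * 6 - 8 * n + 4 - n^3
A) n^2 * 6 - 8 * n + 4 - n^3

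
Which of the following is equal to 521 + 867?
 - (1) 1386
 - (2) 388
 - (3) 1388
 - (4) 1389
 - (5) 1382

521 + 867 = 1388
3) 1388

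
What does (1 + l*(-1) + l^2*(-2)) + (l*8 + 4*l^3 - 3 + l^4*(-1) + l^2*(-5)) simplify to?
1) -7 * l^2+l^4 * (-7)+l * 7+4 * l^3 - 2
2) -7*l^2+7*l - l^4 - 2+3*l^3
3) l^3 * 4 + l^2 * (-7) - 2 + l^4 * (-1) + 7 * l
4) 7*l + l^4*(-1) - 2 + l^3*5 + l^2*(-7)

Adding the polynomials and combining like terms:
(1 + l*(-1) + l^2*(-2)) + (l*8 + 4*l^3 - 3 + l^4*(-1) + l^2*(-5))
= l^3 * 4 + l^2 * (-7) - 2 + l^4 * (-1) + 7 * l
3) l^3 * 4 + l^2 * (-7) - 2 + l^4 * (-1) + 7 * l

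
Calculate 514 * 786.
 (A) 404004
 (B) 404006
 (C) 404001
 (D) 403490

514 * 786 = 404004
A) 404004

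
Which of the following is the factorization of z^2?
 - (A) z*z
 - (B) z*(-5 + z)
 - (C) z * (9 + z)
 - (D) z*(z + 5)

We need to factor z^2.
The factored form is z*z.
A) z*z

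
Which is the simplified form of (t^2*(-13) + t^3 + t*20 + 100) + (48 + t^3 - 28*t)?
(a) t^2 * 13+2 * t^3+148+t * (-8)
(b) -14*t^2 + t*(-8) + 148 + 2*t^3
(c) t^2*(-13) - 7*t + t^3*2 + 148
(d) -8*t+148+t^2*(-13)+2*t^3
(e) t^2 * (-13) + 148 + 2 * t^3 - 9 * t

Adding the polynomials and combining like terms:
(t^2*(-13) + t^3 + t*20 + 100) + (48 + t^3 - 28*t)
= -8*t+148+t^2*(-13)+2*t^3
d) -8*t+148+t^2*(-13)+2*t^3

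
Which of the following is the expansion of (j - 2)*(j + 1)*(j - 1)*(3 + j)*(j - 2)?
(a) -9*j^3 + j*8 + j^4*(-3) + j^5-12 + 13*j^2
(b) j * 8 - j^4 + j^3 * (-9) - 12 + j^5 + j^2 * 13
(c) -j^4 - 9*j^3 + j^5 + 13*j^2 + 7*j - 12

Expanding (j - 2)*(j + 1)*(j - 1)*(3 + j)*(j - 2):
= j * 8 - j^4 + j^3 * (-9) - 12 + j^5 + j^2 * 13
b) j * 8 - j^4 + j^3 * (-9) - 12 + j^5 + j^2 * 13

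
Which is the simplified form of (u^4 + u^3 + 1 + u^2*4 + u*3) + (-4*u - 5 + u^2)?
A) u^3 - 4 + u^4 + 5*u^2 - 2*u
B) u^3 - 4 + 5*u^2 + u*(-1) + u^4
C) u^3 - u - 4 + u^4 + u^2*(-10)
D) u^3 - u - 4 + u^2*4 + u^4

Adding the polynomials and combining like terms:
(u^4 + u^3 + 1 + u^2*4 + u*3) + (-4*u - 5 + u^2)
= u^3 - 4 + 5*u^2 + u*(-1) + u^4
B) u^3 - 4 + 5*u^2 + u*(-1) + u^4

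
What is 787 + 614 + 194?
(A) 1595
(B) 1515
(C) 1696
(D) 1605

First: 787 + 614 = 1401
Then: 1401 + 194 = 1595
A) 1595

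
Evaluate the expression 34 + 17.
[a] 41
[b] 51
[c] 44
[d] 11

34 + 17 = 51
b) 51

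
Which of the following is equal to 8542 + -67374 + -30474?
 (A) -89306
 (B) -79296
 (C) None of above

First: 8542 + -67374 = -58832
Then: -58832 + -30474 = -89306
A) -89306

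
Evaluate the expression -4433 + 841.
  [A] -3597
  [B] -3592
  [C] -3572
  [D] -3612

-4433 + 841 = -3592
B) -3592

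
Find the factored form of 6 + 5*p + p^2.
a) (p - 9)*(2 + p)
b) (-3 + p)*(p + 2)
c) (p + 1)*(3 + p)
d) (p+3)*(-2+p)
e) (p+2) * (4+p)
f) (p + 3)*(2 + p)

We need to factor 6 + 5*p + p^2.
The factored form is (p + 3)*(2 + p).
f) (p + 3)*(2 + p)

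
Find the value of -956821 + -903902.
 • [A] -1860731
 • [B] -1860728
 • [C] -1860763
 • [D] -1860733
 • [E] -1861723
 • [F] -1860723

-956821 + -903902 = -1860723
F) -1860723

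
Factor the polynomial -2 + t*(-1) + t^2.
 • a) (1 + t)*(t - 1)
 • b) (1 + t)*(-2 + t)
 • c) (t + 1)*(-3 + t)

We need to factor -2 + t*(-1) + t^2.
The factored form is (1 + t)*(-2 + t).
b) (1 + t)*(-2 + t)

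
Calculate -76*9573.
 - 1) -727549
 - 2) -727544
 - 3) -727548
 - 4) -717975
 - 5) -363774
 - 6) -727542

-76 * 9573 = -727548
3) -727548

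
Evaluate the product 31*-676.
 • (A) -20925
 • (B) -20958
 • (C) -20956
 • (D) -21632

31 * -676 = -20956
C) -20956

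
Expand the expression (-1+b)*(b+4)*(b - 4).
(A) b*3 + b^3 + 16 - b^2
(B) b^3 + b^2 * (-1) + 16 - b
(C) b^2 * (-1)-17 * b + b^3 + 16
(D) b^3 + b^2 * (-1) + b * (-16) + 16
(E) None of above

Expanding (-1+b)*(b+4)*(b - 4):
= b^3 + b^2 * (-1) + b * (-16) + 16
D) b^3 + b^2 * (-1) + b * (-16) + 16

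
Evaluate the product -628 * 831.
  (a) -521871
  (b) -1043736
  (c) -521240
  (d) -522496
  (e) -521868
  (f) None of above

-628 * 831 = -521868
e) -521868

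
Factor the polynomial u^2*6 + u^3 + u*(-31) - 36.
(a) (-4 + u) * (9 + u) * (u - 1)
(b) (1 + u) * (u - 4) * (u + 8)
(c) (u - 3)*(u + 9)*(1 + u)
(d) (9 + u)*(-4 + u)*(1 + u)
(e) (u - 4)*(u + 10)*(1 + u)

We need to factor u^2*6 + u^3 + u*(-31) - 36.
The factored form is (9 + u)*(-4 + u)*(1 + u).
d) (9 + u)*(-4 + u)*(1 + u)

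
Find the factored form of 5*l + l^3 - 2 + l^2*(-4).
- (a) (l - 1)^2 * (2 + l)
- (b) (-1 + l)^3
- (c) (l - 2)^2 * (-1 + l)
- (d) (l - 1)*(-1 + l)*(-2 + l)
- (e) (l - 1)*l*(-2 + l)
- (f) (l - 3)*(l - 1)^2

We need to factor 5*l + l^3 - 2 + l^2*(-4).
The factored form is (l - 1)*(-1 + l)*(-2 + l).
d) (l - 1)*(-1 + l)*(-2 + l)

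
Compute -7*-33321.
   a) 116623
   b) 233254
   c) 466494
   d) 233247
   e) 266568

-7 * -33321 = 233247
d) 233247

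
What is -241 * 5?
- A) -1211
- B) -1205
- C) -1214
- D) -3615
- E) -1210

-241 * 5 = -1205
B) -1205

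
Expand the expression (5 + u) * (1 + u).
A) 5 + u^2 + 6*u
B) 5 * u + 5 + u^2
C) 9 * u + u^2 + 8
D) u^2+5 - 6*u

Expanding (5 + u) * (1 + u):
= 5 + u^2 + 6*u
A) 5 + u^2 + 6*u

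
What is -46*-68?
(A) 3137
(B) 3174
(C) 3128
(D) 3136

-46 * -68 = 3128
C) 3128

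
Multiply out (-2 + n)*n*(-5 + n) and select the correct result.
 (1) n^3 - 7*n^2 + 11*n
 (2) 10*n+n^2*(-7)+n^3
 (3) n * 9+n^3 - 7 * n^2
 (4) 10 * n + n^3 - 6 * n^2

Expanding (-2 + n)*n*(-5 + n):
= 10*n+n^2*(-7)+n^3
2) 10*n+n^2*(-7)+n^3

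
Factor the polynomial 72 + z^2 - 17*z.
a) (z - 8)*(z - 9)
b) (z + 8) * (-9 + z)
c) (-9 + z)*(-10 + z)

We need to factor 72 + z^2 - 17*z.
The factored form is (z - 8)*(z - 9).
a) (z - 8)*(z - 9)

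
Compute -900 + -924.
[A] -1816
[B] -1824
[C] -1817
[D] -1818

-900 + -924 = -1824
B) -1824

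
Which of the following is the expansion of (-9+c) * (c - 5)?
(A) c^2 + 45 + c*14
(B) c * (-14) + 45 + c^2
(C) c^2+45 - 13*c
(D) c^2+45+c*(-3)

Expanding (-9+c) * (c - 5):
= c * (-14) + 45 + c^2
B) c * (-14) + 45 + c^2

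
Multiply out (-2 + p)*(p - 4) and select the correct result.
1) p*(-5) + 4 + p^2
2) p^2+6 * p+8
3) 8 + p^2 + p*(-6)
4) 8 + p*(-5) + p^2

Expanding (-2 + p)*(p - 4):
= 8 + p^2 + p*(-6)
3) 8 + p^2 + p*(-6)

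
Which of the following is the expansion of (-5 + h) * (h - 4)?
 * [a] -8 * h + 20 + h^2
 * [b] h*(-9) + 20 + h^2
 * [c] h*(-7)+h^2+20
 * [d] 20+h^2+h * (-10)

Expanding (-5 + h) * (h - 4):
= h*(-9) + 20 + h^2
b) h*(-9) + 20 + h^2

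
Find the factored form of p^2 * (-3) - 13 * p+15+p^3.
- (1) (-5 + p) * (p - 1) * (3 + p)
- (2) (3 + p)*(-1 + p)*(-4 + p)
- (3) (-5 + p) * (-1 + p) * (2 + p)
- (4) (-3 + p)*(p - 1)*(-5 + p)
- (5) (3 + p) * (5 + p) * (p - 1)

We need to factor p^2 * (-3) - 13 * p+15+p^3.
The factored form is (-5 + p) * (p - 1) * (3 + p).
1) (-5 + p) * (p - 1) * (3 + p)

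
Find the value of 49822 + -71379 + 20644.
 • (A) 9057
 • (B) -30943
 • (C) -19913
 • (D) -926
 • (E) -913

First: 49822 + -71379 = -21557
Then: -21557 + 20644 = -913
E) -913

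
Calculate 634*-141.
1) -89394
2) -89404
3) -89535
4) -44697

634 * -141 = -89394
1) -89394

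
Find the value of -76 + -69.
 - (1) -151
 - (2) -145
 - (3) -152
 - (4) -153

-76 + -69 = -145
2) -145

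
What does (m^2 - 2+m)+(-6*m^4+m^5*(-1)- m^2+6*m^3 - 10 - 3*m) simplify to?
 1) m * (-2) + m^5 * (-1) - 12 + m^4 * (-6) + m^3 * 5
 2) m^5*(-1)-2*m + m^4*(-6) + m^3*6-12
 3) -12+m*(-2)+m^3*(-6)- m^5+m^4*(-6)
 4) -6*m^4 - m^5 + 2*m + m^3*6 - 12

Adding the polynomials and combining like terms:
(m^2 - 2 + m) + (-6*m^4 + m^5*(-1) - m^2 + 6*m^3 - 10 - 3*m)
= m^5*(-1)-2*m + m^4*(-6) + m^3*6-12
2) m^5*(-1)-2*m + m^4*(-6) + m^3*6-12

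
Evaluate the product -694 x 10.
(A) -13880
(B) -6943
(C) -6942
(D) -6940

-694 * 10 = -6940
D) -6940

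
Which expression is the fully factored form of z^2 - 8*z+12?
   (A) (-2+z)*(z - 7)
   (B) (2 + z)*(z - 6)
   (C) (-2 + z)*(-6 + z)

We need to factor z^2 - 8*z+12.
The factored form is (-2 + z)*(-6 + z).
C) (-2 + z)*(-6 + z)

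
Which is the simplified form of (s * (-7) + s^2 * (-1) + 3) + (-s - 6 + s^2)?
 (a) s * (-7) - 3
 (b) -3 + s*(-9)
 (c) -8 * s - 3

Adding the polynomials and combining like terms:
(s*(-7) + s^2*(-1) + 3) + (-s - 6 + s^2)
= -8 * s - 3
c) -8 * s - 3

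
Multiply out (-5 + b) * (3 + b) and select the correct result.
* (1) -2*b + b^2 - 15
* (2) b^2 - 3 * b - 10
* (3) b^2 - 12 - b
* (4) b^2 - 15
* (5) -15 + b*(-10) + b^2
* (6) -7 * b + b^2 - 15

Expanding (-5 + b) * (3 + b):
= -2*b + b^2 - 15
1) -2*b + b^2 - 15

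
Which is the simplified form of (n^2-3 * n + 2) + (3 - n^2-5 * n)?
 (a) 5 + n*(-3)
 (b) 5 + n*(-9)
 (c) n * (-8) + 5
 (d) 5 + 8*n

Adding the polynomials and combining like terms:
(n^2 - 3*n + 2) + (3 - n^2 - 5*n)
= n * (-8) + 5
c) n * (-8) + 5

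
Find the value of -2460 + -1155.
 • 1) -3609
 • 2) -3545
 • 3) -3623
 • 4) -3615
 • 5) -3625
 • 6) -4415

-2460 + -1155 = -3615
4) -3615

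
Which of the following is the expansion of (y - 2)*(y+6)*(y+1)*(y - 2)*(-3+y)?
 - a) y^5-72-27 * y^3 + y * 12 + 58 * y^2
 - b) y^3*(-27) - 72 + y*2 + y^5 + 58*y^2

Expanding (y - 2)*(y+6)*(y+1)*(y - 2)*(-3+y):
= y^5-72-27 * y^3 + y * 12 + 58 * y^2
a) y^5-72-27 * y^3 + y * 12 + 58 * y^2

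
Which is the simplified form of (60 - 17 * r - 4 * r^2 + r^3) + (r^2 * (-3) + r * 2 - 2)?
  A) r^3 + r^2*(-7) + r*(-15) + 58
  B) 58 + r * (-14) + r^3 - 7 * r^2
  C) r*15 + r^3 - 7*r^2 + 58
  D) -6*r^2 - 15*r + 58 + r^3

Adding the polynomials and combining like terms:
(60 - 17*r - 4*r^2 + r^3) + (r^2*(-3) + r*2 - 2)
= r^3 + r^2*(-7) + r*(-15) + 58
A) r^3 + r^2*(-7) + r*(-15) + 58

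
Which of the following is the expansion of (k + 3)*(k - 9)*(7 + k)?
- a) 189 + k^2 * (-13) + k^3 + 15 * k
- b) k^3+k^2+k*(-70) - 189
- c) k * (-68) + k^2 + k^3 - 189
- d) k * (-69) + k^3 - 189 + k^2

Expanding (k + 3)*(k - 9)*(7 + k):
= k * (-69) + k^3 - 189 + k^2
d) k * (-69) + k^3 - 189 + k^2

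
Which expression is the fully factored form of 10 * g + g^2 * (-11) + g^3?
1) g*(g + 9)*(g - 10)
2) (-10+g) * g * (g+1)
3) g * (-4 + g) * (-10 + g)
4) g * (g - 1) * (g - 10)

We need to factor 10 * g + g^2 * (-11) + g^3.
The factored form is g * (g - 1) * (g - 10).
4) g * (g - 1) * (g - 10)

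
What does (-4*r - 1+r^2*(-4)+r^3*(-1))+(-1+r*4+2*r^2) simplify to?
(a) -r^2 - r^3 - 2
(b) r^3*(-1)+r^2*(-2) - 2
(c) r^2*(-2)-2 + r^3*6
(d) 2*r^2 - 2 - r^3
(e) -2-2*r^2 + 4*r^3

Adding the polynomials and combining like terms:
(-4*r - 1 + r^2*(-4) + r^3*(-1)) + (-1 + r*4 + 2*r^2)
= r^3*(-1)+r^2*(-2) - 2
b) r^3*(-1)+r^2*(-2) - 2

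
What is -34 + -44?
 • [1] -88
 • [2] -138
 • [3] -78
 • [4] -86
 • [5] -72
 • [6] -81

-34 + -44 = -78
3) -78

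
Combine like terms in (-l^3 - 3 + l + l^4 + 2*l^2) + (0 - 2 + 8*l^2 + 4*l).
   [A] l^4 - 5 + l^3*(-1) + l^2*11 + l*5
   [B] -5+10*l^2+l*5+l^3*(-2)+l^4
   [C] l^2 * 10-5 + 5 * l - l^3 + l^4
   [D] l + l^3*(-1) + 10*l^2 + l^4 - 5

Adding the polynomials and combining like terms:
(-l^3 - 3 + l + l^4 + 2*l^2) + (0 - 2 + 8*l^2 + 4*l)
= l^2 * 10-5 + 5 * l - l^3 + l^4
C) l^2 * 10-5 + 5 * l - l^3 + l^4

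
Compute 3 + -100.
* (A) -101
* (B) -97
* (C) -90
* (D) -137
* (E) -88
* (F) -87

3 + -100 = -97
B) -97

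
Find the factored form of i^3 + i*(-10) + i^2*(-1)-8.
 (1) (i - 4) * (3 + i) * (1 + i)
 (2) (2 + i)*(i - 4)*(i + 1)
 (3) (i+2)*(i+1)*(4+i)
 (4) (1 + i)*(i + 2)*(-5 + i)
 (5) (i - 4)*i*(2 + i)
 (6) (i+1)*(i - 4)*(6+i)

We need to factor i^3 + i*(-10) + i^2*(-1)-8.
The factored form is (2 + i)*(i - 4)*(i + 1).
2) (2 + i)*(i - 4)*(i + 1)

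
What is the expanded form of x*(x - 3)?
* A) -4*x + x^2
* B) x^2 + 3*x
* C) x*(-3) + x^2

Expanding x*(x - 3):
= x*(-3) + x^2
C) x*(-3) + x^2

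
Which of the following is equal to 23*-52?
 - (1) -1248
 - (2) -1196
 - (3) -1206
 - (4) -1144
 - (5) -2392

23 * -52 = -1196
2) -1196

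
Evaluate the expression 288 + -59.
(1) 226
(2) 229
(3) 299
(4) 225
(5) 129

288 + -59 = 229
2) 229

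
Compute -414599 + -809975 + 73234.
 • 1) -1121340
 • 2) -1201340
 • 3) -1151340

First: -414599 + -809975 = -1224574
Then: -1224574 + 73234 = -1151340
3) -1151340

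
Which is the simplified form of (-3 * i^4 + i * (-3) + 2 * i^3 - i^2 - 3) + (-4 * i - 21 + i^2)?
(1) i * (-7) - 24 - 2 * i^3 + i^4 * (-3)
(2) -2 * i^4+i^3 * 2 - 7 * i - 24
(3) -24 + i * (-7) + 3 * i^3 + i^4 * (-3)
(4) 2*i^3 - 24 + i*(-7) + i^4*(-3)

Adding the polynomials and combining like terms:
(-3*i^4 + i*(-3) + 2*i^3 - i^2 - 3) + (-4*i - 21 + i^2)
= 2*i^3 - 24 + i*(-7) + i^4*(-3)
4) 2*i^3 - 24 + i*(-7) + i^4*(-3)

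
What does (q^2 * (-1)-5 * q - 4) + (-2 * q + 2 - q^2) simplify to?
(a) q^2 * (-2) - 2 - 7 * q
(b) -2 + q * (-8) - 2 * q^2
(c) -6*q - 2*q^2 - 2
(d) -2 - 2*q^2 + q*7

Adding the polynomials and combining like terms:
(q^2*(-1) - 5*q - 4) + (-2*q + 2 - q^2)
= q^2 * (-2) - 2 - 7 * q
a) q^2 * (-2) - 2 - 7 * q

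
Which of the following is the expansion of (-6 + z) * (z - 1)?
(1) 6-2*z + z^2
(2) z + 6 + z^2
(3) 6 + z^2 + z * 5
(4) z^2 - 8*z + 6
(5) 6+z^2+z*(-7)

Expanding (-6 + z) * (z - 1):
= 6+z^2+z*(-7)
5) 6+z^2+z*(-7)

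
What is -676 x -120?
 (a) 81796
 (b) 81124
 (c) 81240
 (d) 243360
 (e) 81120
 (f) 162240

-676 * -120 = 81120
e) 81120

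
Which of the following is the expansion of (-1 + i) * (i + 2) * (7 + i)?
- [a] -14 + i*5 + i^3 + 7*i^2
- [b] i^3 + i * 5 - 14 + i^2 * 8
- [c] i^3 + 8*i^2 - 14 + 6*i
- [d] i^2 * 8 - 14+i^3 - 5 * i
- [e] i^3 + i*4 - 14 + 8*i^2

Expanding (-1 + i) * (i + 2) * (7 + i):
= i^3 + i * 5 - 14 + i^2 * 8
b) i^3 + i * 5 - 14 + i^2 * 8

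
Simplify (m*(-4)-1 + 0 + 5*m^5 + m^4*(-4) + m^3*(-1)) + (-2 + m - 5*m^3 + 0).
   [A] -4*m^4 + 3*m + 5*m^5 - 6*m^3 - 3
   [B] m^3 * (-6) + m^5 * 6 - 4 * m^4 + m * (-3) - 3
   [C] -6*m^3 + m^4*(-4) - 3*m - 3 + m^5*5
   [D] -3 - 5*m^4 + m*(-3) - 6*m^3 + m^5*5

Adding the polynomials and combining like terms:
(m*(-4) - 1 + 0 + 5*m^5 + m^4*(-4) + m^3*(-1)) + (-2 + m - 5*m^3 + 0)
= -6*m^3 + m^4*(-4) - 3*m - 3 + m^5*5
C) -6*m^3 + m^4*(-4) - 3*m - 3 + m^5*5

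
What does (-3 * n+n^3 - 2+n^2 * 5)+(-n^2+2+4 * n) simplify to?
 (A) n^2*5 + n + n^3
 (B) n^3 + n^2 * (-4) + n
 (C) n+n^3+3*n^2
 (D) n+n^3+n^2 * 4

Adding the polynomials and combining like terms:
(-3*n + n^3 - 2 + n^2*5) + (-n^2 + 2 + 4*n)
= n+n^3+n^2 * 4
D) n+n^3+n^2 * 4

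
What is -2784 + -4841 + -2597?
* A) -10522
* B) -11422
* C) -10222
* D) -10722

First: -2784 + -4841 = -7625
Then: -7625 + -2597 = -10222
C) -10222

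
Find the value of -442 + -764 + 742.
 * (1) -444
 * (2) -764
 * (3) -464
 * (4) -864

First: -442 + -764 = -1206
Then: -1206 + 742 = -464
3) -464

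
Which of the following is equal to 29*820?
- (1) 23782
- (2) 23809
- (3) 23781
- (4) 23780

29 * 820 = 23780
4) 23780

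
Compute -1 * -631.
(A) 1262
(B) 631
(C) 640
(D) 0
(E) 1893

-1 * -631 = 631
B) 631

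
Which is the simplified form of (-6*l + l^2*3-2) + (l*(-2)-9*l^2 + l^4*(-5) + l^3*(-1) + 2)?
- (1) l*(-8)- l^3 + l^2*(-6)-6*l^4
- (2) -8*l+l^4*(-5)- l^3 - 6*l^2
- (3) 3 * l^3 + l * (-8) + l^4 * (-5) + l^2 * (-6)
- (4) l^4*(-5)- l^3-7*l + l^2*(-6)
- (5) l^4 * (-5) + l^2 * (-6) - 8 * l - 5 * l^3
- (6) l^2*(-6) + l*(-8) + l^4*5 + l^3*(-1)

Adding the polynomials and combining like terms:
(-6*l + l^2*3 - 2) + (l*(-2) - 9*l^2 + l^4*(-5) + l^3*(-1) + 2)
= -8*l+l^4*(-5)- l^3 - 6*l^2
2) -8*l+l^4*(-5)- l^3 - 6*l^2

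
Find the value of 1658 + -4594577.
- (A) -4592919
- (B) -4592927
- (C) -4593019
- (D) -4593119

1658 + -4594577 = -4592919
A) -4592919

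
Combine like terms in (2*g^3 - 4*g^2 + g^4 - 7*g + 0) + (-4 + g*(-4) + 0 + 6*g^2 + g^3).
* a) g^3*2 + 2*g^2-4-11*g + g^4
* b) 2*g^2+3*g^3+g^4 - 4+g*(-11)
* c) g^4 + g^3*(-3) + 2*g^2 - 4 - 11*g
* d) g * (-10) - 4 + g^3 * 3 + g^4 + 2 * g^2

Adding the polynomials and combining like terms:
(2*g^3 - 4*g^2 + g^4 - 7*g + 0) + (-4 + g*(-4) + 0 + 6*g^2 + g^3)
= 2*g^2+3*g^3+g^4 - 4+g*(-11)
b) 2*g^2+3*g^3+g^4 - 4+g*(-11)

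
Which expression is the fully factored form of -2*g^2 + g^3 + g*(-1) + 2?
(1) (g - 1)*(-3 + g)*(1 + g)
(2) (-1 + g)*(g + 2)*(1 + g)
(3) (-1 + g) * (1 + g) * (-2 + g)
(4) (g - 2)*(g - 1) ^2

We need to factor -2*g^2 + g^3 + g*(-1) + 2.
The factored form is (-1 + g) * (1 + g) * (-2 + g).
3) (-1 + g) * (1 + g) * (-2 + g)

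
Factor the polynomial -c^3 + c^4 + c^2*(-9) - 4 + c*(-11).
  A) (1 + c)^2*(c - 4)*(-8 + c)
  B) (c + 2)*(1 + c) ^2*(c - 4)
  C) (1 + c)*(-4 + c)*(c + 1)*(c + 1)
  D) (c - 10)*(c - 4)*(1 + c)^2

We need to factor -c^3 + c^4 + c^2*(-9) - 4 + c*(-11).
The factored form is (1 + c)*(-4 + c)*(c + 1)*(c + 1).
C) (1 + c)*(-4 + c)*(c + 1)*(c + 1)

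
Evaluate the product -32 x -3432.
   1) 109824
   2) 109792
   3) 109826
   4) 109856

-32 * -3432 = 109824
1) 109824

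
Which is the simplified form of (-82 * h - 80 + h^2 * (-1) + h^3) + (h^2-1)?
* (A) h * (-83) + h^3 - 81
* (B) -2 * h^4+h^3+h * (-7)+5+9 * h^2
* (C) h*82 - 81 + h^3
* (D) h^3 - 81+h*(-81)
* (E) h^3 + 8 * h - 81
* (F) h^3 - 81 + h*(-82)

Adding the polynomials and combining like terms:
(-82*h - 80 + h^2*(-1) + h^3) + (h^2 - 1)
= h^3 - 81 + h*(-82)
F) h^3 - 81 + h*(-82)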